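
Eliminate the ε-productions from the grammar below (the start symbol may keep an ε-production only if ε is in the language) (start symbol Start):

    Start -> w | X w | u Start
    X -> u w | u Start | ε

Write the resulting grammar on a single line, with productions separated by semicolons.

Nullable set = {X}.
ε ∉ L(G), so no ε-production is kept.

Start -> w | X w | u Start; X -> u w | u Start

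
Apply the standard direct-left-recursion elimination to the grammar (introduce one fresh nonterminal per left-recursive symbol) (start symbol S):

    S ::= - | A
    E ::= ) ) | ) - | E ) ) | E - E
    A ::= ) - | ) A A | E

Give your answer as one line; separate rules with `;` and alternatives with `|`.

S ::= - | A; E ::= ) ) E' | ) - E'; A ::= ) - | ) A A | E; E' ::= ) ) E' | - E E' | ε

Left recursion appears on E.
For E: α = {) ), - E}, β = {) ), ) -}. Rewrite as E → β E' and E' → α E' | ε.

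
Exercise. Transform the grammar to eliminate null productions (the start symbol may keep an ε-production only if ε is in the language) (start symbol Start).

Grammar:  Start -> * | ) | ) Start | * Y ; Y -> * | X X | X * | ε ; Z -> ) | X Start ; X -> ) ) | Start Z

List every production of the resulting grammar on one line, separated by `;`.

The nullable symbols are {Y}.
ε ∉ L(G), so no ε-production is kept.

Start -> * | ) | ) Start | * Y; Y -> * | X X | X *; Z -> ) | X Start; X -> ) ) | Start Z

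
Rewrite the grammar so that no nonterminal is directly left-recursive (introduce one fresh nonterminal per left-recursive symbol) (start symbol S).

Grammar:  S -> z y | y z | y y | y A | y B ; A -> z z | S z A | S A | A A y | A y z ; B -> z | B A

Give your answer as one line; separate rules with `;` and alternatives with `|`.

S -> z y | y z | y y | y A | y B; A -> z z A' | S z A A' | S A A'; B -> z B'; A' -> A y A' | y z A' | eps; B' -> A B' | eps

Directly left-recursive nonterminals: A, B.
For A: α = {A y, y z}, β = {z z, S z A, S A}. Rewrite as A → β A' and A' → α A' | ε.
For B: α = {A}, β = {z}. Rewrite as B → β B' and B' → α B' | ε.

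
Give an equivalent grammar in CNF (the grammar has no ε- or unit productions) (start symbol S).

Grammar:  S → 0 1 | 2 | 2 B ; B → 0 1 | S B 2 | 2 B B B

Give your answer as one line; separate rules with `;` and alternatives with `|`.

Introduce a nonterminal for each terminal appearing in a rule of length ≥ 2: X1 → 0, X2 → 1, X3 → 2.
Binarize each right-hand side of length ≥ 3 by chaining fresh nonterminals (Y1, Y2, …): affected rules were B → S B X3; B → X3 B B B.

S → X1 X2 | 2 | X3 B; B → X1 X2 | S Y1 | X3 Y2; X1 → 0; X2 → 1; X3 → 2; Y1 → B X3; Y2 → B Y3; Y3 → B B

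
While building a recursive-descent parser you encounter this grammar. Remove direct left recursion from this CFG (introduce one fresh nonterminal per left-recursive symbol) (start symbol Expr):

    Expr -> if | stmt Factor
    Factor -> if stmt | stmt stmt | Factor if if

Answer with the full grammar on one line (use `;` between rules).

Expr -> if | stmt Factor; Factor -> if stmt Factor1 | stmt stmt Factor1; Factor1 -> if if Factor1 | ε

Left recursion appears on Factor.
For Factor: α = {if if}, β = {if stmt, stmt stmt}. Rewrite as Factor → β Factor1 and Factor1 → α Factor1 | ε.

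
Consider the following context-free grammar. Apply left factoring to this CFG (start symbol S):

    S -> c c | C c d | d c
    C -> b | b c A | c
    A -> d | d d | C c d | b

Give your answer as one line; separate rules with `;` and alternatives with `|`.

C has alternatives sharing prefix 'b': factor to C → b C' with C' → ε | c A.
A has alternatives sharing prefix 'd': factor to A → d A' with A' → ε | d.

S -> c c | C c d | d c; C -> c | b C'; A -> C c d | b | d A'; C' -> ε | c A; A' -> ε | d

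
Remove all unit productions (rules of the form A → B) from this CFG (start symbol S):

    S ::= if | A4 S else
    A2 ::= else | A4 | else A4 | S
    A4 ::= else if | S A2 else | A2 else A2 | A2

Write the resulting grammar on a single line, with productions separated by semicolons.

Unit pairs: A2 ⇒* {A4, S}; A4 ⇒* {A2, S}.
For each unit pair (A, B), copy every non-unit production of B to A, then drop all unit productions.

S ::= if | A4 S else; A2 ::= else if | S A2 else | A2 else A2 | else | else A4 | if | A4 S else; A4 ::= else if | S A2 else | A2 else A2 | else | else A4 | if | A4 S else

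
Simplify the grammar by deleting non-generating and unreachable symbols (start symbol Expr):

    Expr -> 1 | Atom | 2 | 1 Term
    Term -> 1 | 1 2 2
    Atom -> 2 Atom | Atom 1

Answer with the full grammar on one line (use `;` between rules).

Generating nonterminals: {Expr, Term}.
Reachable from Expr after that: {Expr, Term}.
Removed useless symbols: {Atom} and every production mentioning them.

Expr -> 1 | 2 | 1 Term; Term -> 1 | 1 2 2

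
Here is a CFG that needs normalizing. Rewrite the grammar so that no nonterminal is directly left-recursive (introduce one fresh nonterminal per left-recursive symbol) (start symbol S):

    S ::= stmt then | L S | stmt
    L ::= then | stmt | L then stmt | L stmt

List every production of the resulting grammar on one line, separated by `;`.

S ::= stmt then | L S | stmt; L ::= then L' | stmt L'; L' ::= then stmt L' | stmt L' | ε

Left recursion appears on L.
For L: α = {then stmt, stmt}, β = {then, stmt}. Rewrite as L → β L' and L' → α L' | ε.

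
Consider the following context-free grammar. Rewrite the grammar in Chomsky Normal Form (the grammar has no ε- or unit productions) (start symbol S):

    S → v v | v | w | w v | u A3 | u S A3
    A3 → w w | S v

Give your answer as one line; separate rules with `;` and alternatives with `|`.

S → X1 X1 | v | w | X2 X1 | X3 A3 | X3 Y1; A3 → X2 X2 | S X1; X1 → v; X2 → w; X3 → u; Y1 → S A3

Introduce a nonterminal for each terminal appearing in a rule of length ≥ 2: X1 → v, X2 → w, X3 → u.
Binarize each right-hand side of length ≥ 3 by chaining fresh nonterminals (Y1, Y2, …): affected rules were S → X3 S A3.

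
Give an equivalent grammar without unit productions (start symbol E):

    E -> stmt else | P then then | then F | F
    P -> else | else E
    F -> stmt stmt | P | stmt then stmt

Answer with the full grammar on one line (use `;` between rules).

Unit pairs: E ⇒* {F, P}; F ⇒* {P}.
For each unit pair (A, B), copy every non-unit production of B to A, then drop all unit productions.

E -> stmt else | P then then | then F | stmt stmt | stmt then stmt | else | else E; P -> else | else E; F -> stmt stmt | stmt then stmt | else | else E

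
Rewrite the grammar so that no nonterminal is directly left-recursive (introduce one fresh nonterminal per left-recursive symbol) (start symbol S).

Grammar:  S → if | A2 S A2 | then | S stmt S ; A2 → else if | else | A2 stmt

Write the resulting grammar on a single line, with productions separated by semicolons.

S, A2 are directly left-recursive.
For S: α = {stmt S}, β = {if, A2 S A2, then}. Rewrite as S → β S' and S' → α S' | ε.
For A2: α = {stmt}, β = {else if, else}. Rewrite as A2 → β A2' and A2' → α A2' | ε.

S → if S' | A2 S A2 S' | then S'; A2 → else if A2' | else A2'; S' → stmt S S' | ε; A2' → stmt A2' | ε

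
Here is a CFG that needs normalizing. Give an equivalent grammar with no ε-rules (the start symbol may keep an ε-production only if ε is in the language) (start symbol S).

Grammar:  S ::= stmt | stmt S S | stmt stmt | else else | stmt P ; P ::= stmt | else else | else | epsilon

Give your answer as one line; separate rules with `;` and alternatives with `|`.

S ::= stmt | stmt S S | stmt stmt | else else | stmt P; P ::= stmt | else else | else

The nullable symbols are {P}.
ε ∉ L(G), so no ε-production is kept.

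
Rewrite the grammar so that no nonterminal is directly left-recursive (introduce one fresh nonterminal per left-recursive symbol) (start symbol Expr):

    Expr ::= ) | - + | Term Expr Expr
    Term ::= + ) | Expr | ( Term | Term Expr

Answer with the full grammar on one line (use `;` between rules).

Left recursion appears on Term.
For Term: α = {Expr}, β = {+ ), Expr, ( Term}. Rewrite as Term → β Term1 and Term1 → α Term1 | ε.

Expr ::= ) | - + | Term Expr Expr; Term ::= + ) Term1 | Expr Term1 | ( Term Term1; Term1 ::= Expr Term1 | ε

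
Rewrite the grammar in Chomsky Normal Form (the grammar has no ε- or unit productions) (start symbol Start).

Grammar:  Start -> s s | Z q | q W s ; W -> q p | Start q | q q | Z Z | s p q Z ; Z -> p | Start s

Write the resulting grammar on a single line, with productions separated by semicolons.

Start -> X1 X1 | Z X2 | X2 Y1; W -> X2 X3 | Start X2 | X2 X2 | Z Z | X1 Y2; Z -> p | Start X1; X1 -> s; X2 -> q; X3 -> p; Y1 -> W X1; Y2 -> X3 Y3; Y3 -> X2 Z

Introduce a nonterminal for each terminal appearing in a rule of length ≥ 2: X1 → s, X2 → q, X3 → p.
Binarize each right-hand side of length ≥ 3 by chaining fresh nonterminals (Y1, Y2, …): affected rules were Start → X2 W X1; W → X1 X3 X2 Z.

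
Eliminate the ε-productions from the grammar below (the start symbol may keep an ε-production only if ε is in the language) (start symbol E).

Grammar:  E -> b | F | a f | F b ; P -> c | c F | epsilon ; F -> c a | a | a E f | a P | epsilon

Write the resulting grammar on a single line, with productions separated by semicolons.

Nullable nonterminals: {E, F, P}.
ε ∈ L(G) since E is nullable, so keep E → ε.
Add the nullable-subset variants: F → a E f gives a E f | a f.

E -> b | F | a f | F b | epsilon; P -> c | c F; F -> c a | a | a E f | a f | a P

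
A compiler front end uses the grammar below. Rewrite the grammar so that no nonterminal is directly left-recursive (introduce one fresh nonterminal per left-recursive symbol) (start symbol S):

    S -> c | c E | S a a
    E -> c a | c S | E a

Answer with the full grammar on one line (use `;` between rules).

Left recursion appears on S, E.
For S: α = {a a}, β = {c, c E}. Rewrite as S → β S' and S' → α S' | ε.
For E: α = {a}, β = {c a, c S}. Rewrite as E → β E' and E' → α E' | ε.

S -> c S' | c E S'; E -> c a E' | c S E'; S' -> a a S' | ε; E' -> a E' | ε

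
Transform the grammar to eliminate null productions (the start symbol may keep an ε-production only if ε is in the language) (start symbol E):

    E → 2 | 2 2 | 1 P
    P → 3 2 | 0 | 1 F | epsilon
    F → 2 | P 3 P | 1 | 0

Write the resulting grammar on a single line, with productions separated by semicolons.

Nullable nonterminals: {P}.
ε ∉ L(G), so no ε-production is kept.
Add the nullable-subset variants: E → 1 P gives 1 P | 1. F → P 3 P gives P 3 P | P 3 | 3 P | 3.

E → 2 | 2 2 | 1 P | 1; P → 3 2 | 0 | 1 F; F → 2 | P 3 P | P 3 | 3 P | 3 | 1 | 0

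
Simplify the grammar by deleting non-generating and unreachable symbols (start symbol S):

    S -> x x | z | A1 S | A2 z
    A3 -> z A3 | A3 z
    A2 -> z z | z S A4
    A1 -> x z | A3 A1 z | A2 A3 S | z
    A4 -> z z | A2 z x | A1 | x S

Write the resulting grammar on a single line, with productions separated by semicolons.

Generating nonterminals: {A1, A2, A4, S}.
Reachable from S after that: {A1, A2, A4, S}.
Removed useless symbols: {A3} and every production mentioning them.

S -> x x | z | A1 S | A2 z; A2 -> z z | z S A4; A1 -> x z | z; A4 -> z z | A2 z x | A1 | x S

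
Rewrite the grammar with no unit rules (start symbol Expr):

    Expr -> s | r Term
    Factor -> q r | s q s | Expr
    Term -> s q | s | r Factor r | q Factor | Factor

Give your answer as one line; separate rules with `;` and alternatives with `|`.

Unit pairs: Factor ⇒* {Expr}; Term ⇒* {Expr, Factor}.
Replace each nonterminal's rules with the union of the non-unit rules of every nonterminal it unit-derives.

Expr -> s | r Term; Factor -> q r | s q s | s | r Term; Term -> s q | s | r Factor r | q Factor | q r | s q s | r Term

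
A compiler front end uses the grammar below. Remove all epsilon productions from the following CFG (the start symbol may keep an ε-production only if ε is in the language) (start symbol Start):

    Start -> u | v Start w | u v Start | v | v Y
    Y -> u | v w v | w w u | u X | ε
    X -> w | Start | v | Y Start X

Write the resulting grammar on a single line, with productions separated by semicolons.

The nullable symbols are {Y}.
ε ∉ L(G), so no ε-production is kept.
For each production, add variants omitting each subset of nullable occurrences: X → Y Start X gives Y Start X | Start X.

Start -> u | v Start w | u v Start | v | v Y; Y -> u | v w v | w w u | u X; X -> w | Start | v | Y Start X | Start X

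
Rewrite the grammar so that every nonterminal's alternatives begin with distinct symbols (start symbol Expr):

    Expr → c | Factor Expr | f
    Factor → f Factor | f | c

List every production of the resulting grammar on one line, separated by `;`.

Factor has alternatives sharing prefix 'f': factor to Factor → f Factor1 with Factor1 → Factor | ε.

Expr → c | Factor Expr | f; Factor → c | f Factor1; Factor1 → Factor | ε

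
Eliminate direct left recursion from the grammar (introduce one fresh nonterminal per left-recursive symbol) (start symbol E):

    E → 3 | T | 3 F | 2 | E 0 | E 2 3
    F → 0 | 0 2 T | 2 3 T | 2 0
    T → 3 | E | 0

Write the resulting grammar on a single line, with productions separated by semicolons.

Left recursion appears on E.
For E: α = {0, 2 3}, β = {3, T, 3 F, 2}. Rewrite as E → β E' and E' → α E' | ε.

E → 3 E' | T E' | 3 F E' | 2 E'; F → 0 | 0 2 T | 2 3 T | 2 0; T → 3 | E | 0; E' → 0 E' | 2 3 E' | ε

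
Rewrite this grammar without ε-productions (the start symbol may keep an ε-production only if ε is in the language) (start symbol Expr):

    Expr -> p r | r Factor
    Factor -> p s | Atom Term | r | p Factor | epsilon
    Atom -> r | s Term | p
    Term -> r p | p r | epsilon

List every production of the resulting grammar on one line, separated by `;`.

The nullable symbols are {Factor, Term}.
ε ∉ L(G), so no ε-production is kept.
For each production, add variants omitting each subset of nullable occurrences: Expr → r Factor gives r Factor | r. Factor → Atom Term gives Atom Term | Atom. Factor → p Factor gives p Factor | p. Atom → s Term gives s Term | s.

Expr -> p r | r Factor | r; Factor -> p s | Atom Term | Atom | r | p Factor | p; Atom -> r | s Term | s | p; Term -> r p | p r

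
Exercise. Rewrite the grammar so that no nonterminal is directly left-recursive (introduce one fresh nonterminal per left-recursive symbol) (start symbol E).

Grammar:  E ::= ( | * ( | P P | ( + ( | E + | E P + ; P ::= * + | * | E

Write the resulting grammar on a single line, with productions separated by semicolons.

Directly left-recursive nonterminal: E.
For E: α = {+, P +}, β = {(, * (, P P, ( + (}. Rewrite as E → β E' and E' → α E' | ε.

E ::= ( E' | * ( E' | P P E' | ( + ( E'; P ::= * + | * | E; E' ::= + E' | P + E' | ε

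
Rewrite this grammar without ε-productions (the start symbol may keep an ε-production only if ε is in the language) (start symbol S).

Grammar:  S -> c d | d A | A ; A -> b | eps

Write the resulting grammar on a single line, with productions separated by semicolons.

S -> c d | d A | d | A | eps; A -> b

The nullable symbols are {A, S}.
ε ∈ L(G) since S is nullable, so keep S → ε.
Add the nullable-subset variants: S → d A gives d A | d.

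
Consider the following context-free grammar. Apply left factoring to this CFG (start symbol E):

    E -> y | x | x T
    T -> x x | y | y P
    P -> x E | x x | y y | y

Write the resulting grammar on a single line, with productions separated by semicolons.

E -> y | x E'; T -> x x | y T'; P -> x P' | y P''; E' -> ε | T; T' -> ε | P; P' -> E | x; P'' -> y | ε

E has alternatives sharing prefix 'x': factor to E → x E' with E' → ε | T.
T has alternatives sharing prefix 'y': factor to T → y T' with T' → ε | P.
P has alternatives sharing prefix 'x': factor to P → x P' with P' → E | x.
P has alternatives sharing prefix 'y': factor to P → y P'' with P'' → y | ε.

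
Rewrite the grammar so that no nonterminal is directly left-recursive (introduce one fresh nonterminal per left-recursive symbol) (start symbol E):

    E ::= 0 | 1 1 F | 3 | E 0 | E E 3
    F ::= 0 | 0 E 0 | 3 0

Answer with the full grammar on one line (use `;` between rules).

E ::= 0 E' | 1 1 F E' | 3 E'; F ::= 0 | 0 E 0 | 3 0; E' ::= 0 E' | E 3 E' | ε

E is directly left-recursive.
For E: α = {0, E 3}, β = {0, 1 1 F, 3}. Rewrite as E → β E' and E' → α E' | ε.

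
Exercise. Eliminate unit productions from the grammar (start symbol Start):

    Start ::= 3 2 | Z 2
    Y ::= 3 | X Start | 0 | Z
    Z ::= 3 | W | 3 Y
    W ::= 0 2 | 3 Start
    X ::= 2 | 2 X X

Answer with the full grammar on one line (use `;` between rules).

Start ::= 3 2 | Z 2; Y ::= 3 | 3 Y | 0 2 | 3 Start | X Start | 0; Z ::= 3 | 3 Y | 0 2 | 3 Start; W ::= 0 2 | 3 Start; X ::= 2 | 2 X X

Unit pairs: Y ⇒* {W, Z}; Z ⇒* {W}.
For every A with A ⇒* B via unit rules, add B's non-unit alternatives to A; then delete every rule of the form X → Y.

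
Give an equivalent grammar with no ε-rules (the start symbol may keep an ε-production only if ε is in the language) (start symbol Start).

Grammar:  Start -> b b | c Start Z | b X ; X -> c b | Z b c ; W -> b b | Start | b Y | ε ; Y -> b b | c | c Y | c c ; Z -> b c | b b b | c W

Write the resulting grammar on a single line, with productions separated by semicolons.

The nullable symbols are {W}.
ε ∉ L(G), so no ε-production is kept.
Add the nullable-subset variants: Z → c W gives c W | c.

Start -> b b | c Start Z | b X; X -> c b | Z b c; W -> b b | Start | b Y; Y -> b b | c | c Y | c c; Z -> b c | b b b | c W | c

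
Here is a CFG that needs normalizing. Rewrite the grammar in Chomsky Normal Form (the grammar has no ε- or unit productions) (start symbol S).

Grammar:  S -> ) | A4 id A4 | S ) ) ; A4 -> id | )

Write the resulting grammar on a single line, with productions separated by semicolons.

S -> ) | A4 Y1 | S Y2; A4 -> id | ); X1 -> id; X2 -> ); Y1 -> X1 A4; Y2 -> X2 X2

Introduce a nonterminal for each terminal appearing in a rule of length ≥ 2: X1 → id, X2 → ).
Binarize each right-hand side of length ≥ 3 by chaining fresh nonterminals (Y1, Y2, …): affected rules were S → A4 X1 A4; S → S X2 X2.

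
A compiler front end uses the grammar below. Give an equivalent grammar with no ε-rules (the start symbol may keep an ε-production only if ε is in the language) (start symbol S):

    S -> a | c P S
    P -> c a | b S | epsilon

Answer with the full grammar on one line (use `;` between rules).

S -> a | c P S | c S; P -> c a | b S

The nullable symbols are {P}.
ε ∉ L(G), so no ε-production is kept.
Add the nullable-subset variants: S → c P S gives c P S | c S.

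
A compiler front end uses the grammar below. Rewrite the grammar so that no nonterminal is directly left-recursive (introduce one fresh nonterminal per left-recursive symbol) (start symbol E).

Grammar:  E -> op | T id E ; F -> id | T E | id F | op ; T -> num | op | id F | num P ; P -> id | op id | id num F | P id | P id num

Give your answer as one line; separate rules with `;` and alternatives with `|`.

Left recursion appears on P.
For P: α = {id, id num}, β = {id, op id, id num F}. Rewrite as P → β P' and P' → α P' | ε.

E -> op | T id E; F -> id | T E | id F | op; T -> num | op | id F | num P; P -> id P' | op id P' | id num F P'; P' -> id P' | id num P' | epsilon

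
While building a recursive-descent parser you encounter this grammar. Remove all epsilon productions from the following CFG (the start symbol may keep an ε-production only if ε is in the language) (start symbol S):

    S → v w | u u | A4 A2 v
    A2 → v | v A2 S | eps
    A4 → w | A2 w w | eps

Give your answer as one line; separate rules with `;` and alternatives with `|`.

S → v w | u u | A4 A2 v | A4 v | A2 v | v; A2 → v | v A2 S | v S; A4 → w | A2 w w | w w

Nullable nonterminals: {A2, A4}.
ε ∉ L(G), so no ε-production is kept.
Add the nullable-subset variants: S → A4 A2 v gives A4 A2 v | A4 v | A2 v | v. A2 → v A2 S gives v A2 S | v S. A4 → A2 w w gives A2 w w | w w.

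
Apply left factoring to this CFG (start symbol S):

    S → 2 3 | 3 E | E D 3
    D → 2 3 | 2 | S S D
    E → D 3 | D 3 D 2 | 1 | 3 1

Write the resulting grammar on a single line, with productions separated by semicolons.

S → 2 3 | 3 E | E D 3; D → S S D | 2 D'; E → 1 | 3 1 | D 3 E'; D' → 3 | ε; E' → ε | D 2

D has alternatives sharing prefix '2': factor to D → 2 D' with D' → 3 | ε.
E has alternatives sharing prefix 'D 3': factor to E → D 3 E' with E' → ε | D 2.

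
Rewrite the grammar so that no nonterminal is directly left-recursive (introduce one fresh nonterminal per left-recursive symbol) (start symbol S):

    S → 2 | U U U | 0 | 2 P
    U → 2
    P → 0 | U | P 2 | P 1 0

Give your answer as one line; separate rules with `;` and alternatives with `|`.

Directly left-recursive nonterminal: P.
For P: α = {2, 1 0}, β = {0, U}. Rewrite as P → β P' and P' → α P' | ε.

S → 2 | U U U | 0 | 2 P; U → 2; P → 0 P' | U P'; P' → 2 P' | 1 0 P' | ε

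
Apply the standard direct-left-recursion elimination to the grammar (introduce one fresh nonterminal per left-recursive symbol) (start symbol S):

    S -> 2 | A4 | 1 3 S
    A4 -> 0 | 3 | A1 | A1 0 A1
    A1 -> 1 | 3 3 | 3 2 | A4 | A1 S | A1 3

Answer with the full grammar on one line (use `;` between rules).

S -> 2 | A4 | 1 3 S; A4 -> 0 | 3 | A1 | A1 0 A1; A1 -> 1 A1' | 3 3 A1' | 3 2 A1' | A4 A1'; A1' -> S A1' | 3 A1' | ε

Directly left-recursive nonterminal: A1.
For A1: α = {S, 3}, β = {1, 3 3, 3 2, A4}. Rewrite as A1 → β A1' and A1' → α A1' | ε.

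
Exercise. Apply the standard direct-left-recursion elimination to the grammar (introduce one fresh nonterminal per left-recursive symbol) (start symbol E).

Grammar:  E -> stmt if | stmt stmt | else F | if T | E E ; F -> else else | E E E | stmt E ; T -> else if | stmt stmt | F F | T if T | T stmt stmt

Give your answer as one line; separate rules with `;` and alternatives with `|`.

E -> stmt if E' | stmt stmt E' | else F E' | if T E'; F -> else else | E E E | stmt E; T -> else if T' | stmt stmt T' | F F T'; E' -> E E' | eps; T' -> if T T' | stmt stmt T' | eps

Left recursion appears on E, T.
For E: α = {E}, β = {stmt if, stmt stmt, else F, if T}. Rewrite as E → β E' and E' → α E' | ε.
For T: α = {if T, stmt stmt}, β = {else if, stmt stmt, F F}. Rewrite as T → β T' and T' → α T' | ε.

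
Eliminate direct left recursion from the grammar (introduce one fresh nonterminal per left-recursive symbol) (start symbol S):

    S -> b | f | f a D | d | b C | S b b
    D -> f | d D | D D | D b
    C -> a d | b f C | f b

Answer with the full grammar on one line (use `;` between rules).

Directly left-recursive nonterminals: S, D.
For S: α = {b b}, β = {b, f, f a D, d, b C}. Rewrite as S → β S' and S' → α S' | ε.
For D: α = {D, b}, β = {f, d D}. Rewrite as D → β D' and D' → α D' | ε.

S -> b S' | f S' | f a D S' | d S' | b C S'; D -> f D' | d D D'; C -> a d | b f C | f b; S' -> b b S' | ε; D' -> D D' | b D' | ε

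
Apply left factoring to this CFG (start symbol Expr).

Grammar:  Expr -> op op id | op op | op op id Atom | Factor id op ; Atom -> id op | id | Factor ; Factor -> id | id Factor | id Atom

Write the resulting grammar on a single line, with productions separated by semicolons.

Expr -> Factor id op | op op Expr1; Atom -> Factor | id Atom1; Factor -> id Factor1; Expr1 -> ε | id Expr11; Atom1 -> op | ε; Factor1 -> ε | Factor | Atom; Expr11 -> ε | Atom

Expr has alternatives sharing prefix 'op op': factor to Expr → op op Expr1 with Expr1 → id | ε | id Atom.
Atom has alternatives sharing prefix 'id': factor to Atom → id Atom1 with Atom1 → op | ε.
Factor has alternatives sharing prefix 'id': factor to Factor → id Factor1 with Factor1 → ε | Factor | Atom.
Expr1 has alternatives sharing prefix 'id': factor to Expr1 → id Expr11 with Expr11 → ε | Atom.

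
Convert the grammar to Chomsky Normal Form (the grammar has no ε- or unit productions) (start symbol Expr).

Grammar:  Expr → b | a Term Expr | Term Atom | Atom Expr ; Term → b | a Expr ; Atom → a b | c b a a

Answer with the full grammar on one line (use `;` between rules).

Expr → b | X1 Y1 | Term Atom | Atom Expr; Term → b | X1 Expr; Atom → X1 X2 | X3 Y2; X1 → a; X2 → b; X3 → c; Y1 → Term Expr; Y2 → X2 Y3; Y3 → X1 X1

Introduce a nonterminal for each terminal appearing in a rule of length ≥ 2: X1 → a, X2 → b, X3 → c.
Binarize each right-hand side of length ≥ 3 by chaining fresh nonterminals (Y1, Y2, …): affected rules were Expr → X1 Term Expr; Atom → X3 X2 X1 X1.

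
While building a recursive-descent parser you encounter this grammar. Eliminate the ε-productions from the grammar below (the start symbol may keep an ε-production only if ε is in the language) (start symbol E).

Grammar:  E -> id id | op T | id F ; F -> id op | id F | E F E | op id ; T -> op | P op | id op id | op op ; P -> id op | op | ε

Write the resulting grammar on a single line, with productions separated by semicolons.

The nullable symbols are {P}.
ε ∉ L(G), so no ε-production is kept.

E -> id id | op T | id F; F -> id op | id F | E F E | op id; T -> op | P op | id op id | op op; P -> id op | op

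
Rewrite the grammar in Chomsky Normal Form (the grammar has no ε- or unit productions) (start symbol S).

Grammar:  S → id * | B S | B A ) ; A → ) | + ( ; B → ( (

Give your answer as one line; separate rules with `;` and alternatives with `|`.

Introduce a nonterminal for each terminal appearing in a rule of length ≥ 2: X1 → id, X2 → *, X3 → ), X4 → +, X5 → (.
Binarize each right-hand side of length ≥ 3 by chaining fresh nonterminals (Y1, Y2, …): affected rules were S → B A X3.

S → X1 X2 | B S | B Y1; A → ) | X4 X5; B → X5 X5; X1 → id; X2 → *; X3 → ); X4 → +; X5 → (; Y1 → A X3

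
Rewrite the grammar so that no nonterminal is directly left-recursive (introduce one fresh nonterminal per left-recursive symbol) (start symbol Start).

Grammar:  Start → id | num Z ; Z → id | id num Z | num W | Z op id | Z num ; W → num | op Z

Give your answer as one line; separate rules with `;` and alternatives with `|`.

Start → id | num Z; Z → id Z1 | id num Z Z1 | num W Z1; W → num | op Z; Z1 → op id Z1 | num Z1 | epsilon

Left recursion appears on Z.
For Z: α = {op id, num}, β = {id, id num Z, num W}. Rewrite as Z → β Z1 and Z1 → α Z1 | ε.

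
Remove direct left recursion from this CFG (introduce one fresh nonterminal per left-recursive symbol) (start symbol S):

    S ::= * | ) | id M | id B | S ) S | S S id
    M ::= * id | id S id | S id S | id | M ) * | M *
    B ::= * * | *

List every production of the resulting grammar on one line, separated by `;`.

S ::= * S' | ) S' | id M S' | id B S'; M ::= * id M' | id S id M' | S id S M' | id M'; B ::= * * | *; S' ::= ) S S' | S id S' | ε; M' ::= ) * M' | * M' | ε

Left recursion appears on S, M.
For S: α = {) S, S id}, β = {*, ), id M, id B}. Rewrite as S → β S' and S' → α S' | ε.
For M: α = {) *, *}, β = {* id, id S id, S id S, id}. Rewrite as M → β M' and M' → α M' | ε.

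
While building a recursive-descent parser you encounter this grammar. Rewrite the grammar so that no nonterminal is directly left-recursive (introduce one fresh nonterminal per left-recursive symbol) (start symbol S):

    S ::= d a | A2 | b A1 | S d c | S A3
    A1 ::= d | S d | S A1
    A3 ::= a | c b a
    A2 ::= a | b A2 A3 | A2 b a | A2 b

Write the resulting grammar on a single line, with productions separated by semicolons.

S ::= d a S' | A2 S' | b A1 S'; A1 ::= d | S d | S A1; A3 ::= a | c b a; A2 ::= a A2' | b A2 A3 A2'; S' ::= d c S' | A3 S' | ε; A2' ::= b a A2' | b A2' | ε

Left recursion appears on S, A2.
For S: α = {d c, A3}, β = {d a, A2, b A1}. Rewrite as S → β S' and S' → α S' | ε.
For A2: α = {b a, b}, β = {a, b A2 A3}. Rewrite as A2 → β A2' and A2' → α A2' | ε.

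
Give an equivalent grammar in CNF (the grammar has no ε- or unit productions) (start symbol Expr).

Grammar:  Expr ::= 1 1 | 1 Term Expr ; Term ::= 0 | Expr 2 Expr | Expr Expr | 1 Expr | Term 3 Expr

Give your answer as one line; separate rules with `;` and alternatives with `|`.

Introduce a nonterminal for each terminal appearing in a rule of length ≥ 2: X1 → 1, X2 → 2, X3 → 3.
Binarize each right-hand side of length ≥ 3 by chaining fresh nonterminals (Y1, Y2, …): affected rules were Expr → X1 Term Expr; Term → Expr X2 Expr; Term → Term X3 Expr.

Expr ::= X1 X1 | X1 Y1; Term ::= 0 | Expr Y2 | Expr Expr | X1 Expr | Term Y3; X1 ::= 1; X2 ::= 2; X3 ::= 3; Y1 ::= Term Expr; Y2 ::= X2 Expr; Y3 ::= X3 Expr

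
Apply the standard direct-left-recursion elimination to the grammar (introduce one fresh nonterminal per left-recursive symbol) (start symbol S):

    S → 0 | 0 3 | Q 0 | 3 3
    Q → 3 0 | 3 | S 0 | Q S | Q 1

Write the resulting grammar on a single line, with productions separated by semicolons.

Directly left-recursive nonterminal: Q.
For Q: α = {S, 1}, β = {3 0, 3, S 0}. Rewrite as Q → β Q' and Q' → α Q' | ε.

S → 0 | 0 3 | Q 0 | 3 3; Q → 3 0 Q' | 3 Q' | S 0 Q'; Q' → S Q' | 1 Q' | ε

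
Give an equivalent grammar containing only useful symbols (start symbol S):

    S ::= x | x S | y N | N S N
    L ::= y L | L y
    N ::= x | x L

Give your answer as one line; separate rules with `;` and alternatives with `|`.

S ::= x | x S | y N | N S N; N ::= x

Generating nonterminals: {N, S}.
Reachable from S after that: {N, S}.
Removed useless symbols: {L} and every production mentioning them.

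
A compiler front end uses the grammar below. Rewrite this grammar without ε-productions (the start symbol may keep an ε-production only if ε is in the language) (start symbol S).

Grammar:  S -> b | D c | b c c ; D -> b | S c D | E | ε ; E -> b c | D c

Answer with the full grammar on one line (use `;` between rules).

S -> b | D c | c | b c c; D -> b | S c D | S c | E; E -> b c | D c | c

Nullable set = {D}.
ε ∉ L(G), so no ε-production is kept.
For each production, add variants omitting each subset of nullable occurrences: S → D c gives D c | c. D → S c D gives S c D | S c. E → D c gives D c | c.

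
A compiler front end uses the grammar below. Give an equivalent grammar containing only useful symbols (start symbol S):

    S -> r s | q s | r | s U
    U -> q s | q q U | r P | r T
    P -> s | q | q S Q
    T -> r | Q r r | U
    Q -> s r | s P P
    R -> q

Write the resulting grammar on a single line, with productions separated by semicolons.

Generating nonterminals: {P, Q, R, S, T, U}.
Reachable from S after that: {P, Q, S, T, U}.
Removed useless symbols: {R} and every production mentioning them.

S -> r s | q s | r | s U; U -> q s | q q U | r P | r T; P -> s | q | q S Q; T -> r | Q r r | U; Q -> s r | s P P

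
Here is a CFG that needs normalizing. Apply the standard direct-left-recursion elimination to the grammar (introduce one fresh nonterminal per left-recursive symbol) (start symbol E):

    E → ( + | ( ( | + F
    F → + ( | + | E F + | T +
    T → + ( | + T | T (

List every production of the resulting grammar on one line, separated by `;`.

Directly left-recursive nonterminal: T.
For T: α = {(}, β = {+ (, + T}. Rewrite as T → β T' and T' → α T' | ε.

E → ( + | ( ( | + F; F → + ( | + | E F + | T +; T → + ( T' | + T T'; T' → ( T' | eps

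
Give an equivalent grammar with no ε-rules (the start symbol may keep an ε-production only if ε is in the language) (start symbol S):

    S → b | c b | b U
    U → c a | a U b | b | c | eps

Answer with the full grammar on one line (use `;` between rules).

S → b | c b | b U; U → c a | a U b | a b | b | c

The nullable symbols are {U}.
ε ∉ L(G), so no ε-production is kept.
Add the nullable-subset variants: U → a U b gives a U b | a b.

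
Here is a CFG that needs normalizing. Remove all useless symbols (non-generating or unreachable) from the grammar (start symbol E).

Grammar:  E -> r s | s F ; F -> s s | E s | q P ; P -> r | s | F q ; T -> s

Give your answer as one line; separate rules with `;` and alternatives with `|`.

E -> r s | s F; F -> s s | E s | q P; P -> r | s | F q

Generating nonterminals: {E, F, P, T}.
Reachable from E after that: {E, F, P}.
Removed useless symbols: {T} and every production mentioning them.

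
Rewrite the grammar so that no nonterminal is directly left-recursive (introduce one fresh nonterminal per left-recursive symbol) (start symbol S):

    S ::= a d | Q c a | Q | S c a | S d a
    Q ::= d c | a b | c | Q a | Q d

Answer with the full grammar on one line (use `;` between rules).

S ::= a d S' | Q c a S' | Q S'; Q ::= d c Q' | a b Q' | c Q'; S' ::= c a S' | d a S' | ε; Q' ::= a Q' | d Q' | ε

S, Q are directly left-recursive.
For S: α = {c a, d a}, β = {a d, Q c a, Q}. Rewrite as S → β S' and S' → α S' | ε.
For Q: α = {a, d}, β = {d c, a b, c}. Rewrite as Q → β Q' and Q' → α Q' | ε.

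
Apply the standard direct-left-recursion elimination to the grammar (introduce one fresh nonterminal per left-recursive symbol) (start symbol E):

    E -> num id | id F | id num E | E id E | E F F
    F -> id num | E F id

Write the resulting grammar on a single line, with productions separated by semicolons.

E -> num id E' | id F E' | id num E E'; F -> id num | E F id; E' -> id E E' | F F E' | ε

E is directly left-recursive.
For E: α = {id E, F F}, β = {num id, id F, id num E}. Rewrite as E → β E' and E' → α E' | ε.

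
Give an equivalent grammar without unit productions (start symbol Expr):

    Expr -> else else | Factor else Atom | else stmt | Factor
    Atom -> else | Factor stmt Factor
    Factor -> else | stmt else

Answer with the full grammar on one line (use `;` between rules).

Unit pairs: Expr ⇒* {Factor}.
For every A with A ⇒* B via unit rules, add B's non-unit alternatives to A; then delete every rule of the form X → Y.

Expr -> else | stmt else | else else | Factor else Atom | else stmt; Atom -> else | Factor stmt Factor; Factor -> else | stmt else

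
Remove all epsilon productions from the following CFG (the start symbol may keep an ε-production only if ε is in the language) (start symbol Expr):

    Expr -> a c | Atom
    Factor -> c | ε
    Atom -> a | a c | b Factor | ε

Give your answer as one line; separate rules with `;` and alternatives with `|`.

The nullable symbols are {Atom, Expr, Factor}.
ε ∈ L(G) since Expr is nullable, so keep Expr → ε.
Expand every rule over subsets of its nullable positions: Atom → b Factor gives b Factor | b.

Expr -> a c | Atom | ε; Factor -> c; Atom -> a | a c | b Factor | b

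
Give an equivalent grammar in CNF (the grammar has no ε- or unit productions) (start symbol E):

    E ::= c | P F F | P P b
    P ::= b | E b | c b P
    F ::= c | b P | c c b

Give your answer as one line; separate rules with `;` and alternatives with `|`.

Introduce a nonterminal for each terminal appearing in a rule of length ≥ 2: X1 → b, X2 → c.
Binarize each right-hand side of length ≥ 3 by chaining fresh nonterminals (Y1, Y2, …): affected rules were E → P F F; E → P P X1; P → X2 X1 P; F → X2 X2 X1.

E ::= c | P Y1 | P Y2; P ::= b | E X1 | X2 Y3; F ::= c | X1 P | X2 Y4; X1 ::= b; X2 ::= c; Y1 ::= F F; Y2 ::= P X1; Y3 ::= X1 P; Y4 ::= X2 X1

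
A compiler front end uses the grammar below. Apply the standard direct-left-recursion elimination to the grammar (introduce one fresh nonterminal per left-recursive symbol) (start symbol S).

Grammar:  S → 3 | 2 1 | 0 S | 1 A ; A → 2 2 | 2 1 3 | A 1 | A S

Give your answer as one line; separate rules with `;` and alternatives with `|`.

S → 3 | 2 1 | 0 S | 1 A; A → 2 2 A' | 2 1 3 A'; A' → 1 A' | S A' | eps

Left recursion appears on A.
For A: α = {1, S}, β = {2 2, 2 1 3}. Rewrite as A → β A' and A' → α A' | ε.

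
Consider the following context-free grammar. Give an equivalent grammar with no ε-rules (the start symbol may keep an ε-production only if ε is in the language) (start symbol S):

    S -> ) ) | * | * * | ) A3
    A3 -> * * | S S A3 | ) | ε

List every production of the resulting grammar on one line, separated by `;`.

The nullable symbols are {A3}.
ε ∉ L(G), so no ε-production is kept.
Expand every rule over subsets of its nullable positions: S → ) A3 gives ) A3 | ). A3 → S S A3 gives S S A3 | S S.

S -> ) ) | * | * * | ) A3 | ); A3 -> * * | S S A3 | S S | )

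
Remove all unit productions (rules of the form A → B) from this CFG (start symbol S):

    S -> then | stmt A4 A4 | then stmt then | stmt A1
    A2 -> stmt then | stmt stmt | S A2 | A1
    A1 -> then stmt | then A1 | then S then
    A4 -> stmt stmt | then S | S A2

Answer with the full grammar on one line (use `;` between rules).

Unit pairs: A2 ⇒* {A1}.
For each unit pair (A, B), copy every non-unit production of B to A, then drop all unit productions.

S -> then | stmt A4 A4 | then stmt then | stmt A1; A2 -> stmt then | stmt stmt | S A2 | then stmt | then A1 | then S then; A1 -> then stmt | then A1 | then S then; A4 -> stmt stmt | then S | S A2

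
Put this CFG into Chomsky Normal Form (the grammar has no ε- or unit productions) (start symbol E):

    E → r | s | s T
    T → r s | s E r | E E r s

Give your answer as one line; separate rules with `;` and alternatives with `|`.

E → r | s | X1 T; T → X2 X1 | X1 Y1 | E Y2; X1 → s; X2 → r; Y1 → E X2; Y2 → E Y3; Y3 → X2 X1

Introduce a nonterminal for each terminal appearing in a rule of length ≥ 2: X1 → s, X2 → r.
Binarize each right-hand side of length ≥ 3 by chaining fresh nonterminals (Y1, Y2, …): affected rules were T → X1 E X2; T → E E X2 X1.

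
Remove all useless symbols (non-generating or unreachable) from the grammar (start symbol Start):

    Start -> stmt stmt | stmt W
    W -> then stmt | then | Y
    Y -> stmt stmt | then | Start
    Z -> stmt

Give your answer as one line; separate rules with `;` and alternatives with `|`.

Generating nonterminals: {Start, W, Y, Z}.
Reachable from Start after that: {Start, W, Y}.
Removed useless symbols: {Z} and every production mentioning them.

Start -> stmt stmt | stmt W; W -> then stmt | then | Y; Y -> stmt stmt | then | Start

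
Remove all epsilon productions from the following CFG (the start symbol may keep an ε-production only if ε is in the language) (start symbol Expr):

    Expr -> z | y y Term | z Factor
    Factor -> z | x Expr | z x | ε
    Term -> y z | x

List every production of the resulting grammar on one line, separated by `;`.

The nullable symbols are {Factor}.
ε ∉ L(G), so no ε-production is kept.

Expr -> z | y y Term | z Factor; Factor -> z | x Expr | z x; Term -> y z | x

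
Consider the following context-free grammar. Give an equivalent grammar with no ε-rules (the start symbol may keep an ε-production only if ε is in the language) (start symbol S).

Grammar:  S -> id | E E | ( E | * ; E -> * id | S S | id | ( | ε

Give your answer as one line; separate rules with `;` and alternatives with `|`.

The nullable symbols are {E, S}.
ε ∈ L(G) since S is nullable, so keep S → ε.
For each production, add variants omitting each subset of nullable occurrences: S → E E gives E E | E. S → ( E gives ( E | (. E → S S gives S S | S.

S -> id | E E | E | ( E | ( | * | ε; E -> * id | S S | S | id | (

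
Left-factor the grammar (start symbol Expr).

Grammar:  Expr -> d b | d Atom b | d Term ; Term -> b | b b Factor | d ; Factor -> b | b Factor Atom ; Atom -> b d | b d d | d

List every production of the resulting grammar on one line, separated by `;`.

Expr has alternatives sharing prefix 'd': factor to Expr → d Expr1 with Expr1 → b | Atom b | Term.
Term has alternatives sharing prefix 'b': factor to Term → b Term1 with Term1 → ε | b Factor.
Factor has alternatives sharing prefix 'b': factor to Factor → b Factor1 with Factor1 → ε | Factor Atom.
Atom has alternatives sharing prefix 'b d': factor to Atom → b d Atom1 with Atom1 → ε | d.

Expr -> d Expr1; Term -> d | b Term1; Factor -> b Factor1; Atom -> d | b d Atom1; Expr1 -> b | Atom b | Term; Term1 -> eps | b Factor; Factor1 -> eps | Factor Atom; Atom1 -> eps | d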